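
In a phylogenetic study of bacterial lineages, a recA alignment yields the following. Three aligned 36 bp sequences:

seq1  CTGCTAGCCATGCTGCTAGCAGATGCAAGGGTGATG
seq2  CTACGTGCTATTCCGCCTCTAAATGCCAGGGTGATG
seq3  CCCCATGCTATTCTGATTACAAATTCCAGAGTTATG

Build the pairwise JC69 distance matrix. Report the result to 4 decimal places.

d(seq1,seq2) = 0.4408, d(seq1,seq3) = 0.5482, d(seq2,seq3) = 0.3924

seq1–seq2: 12/36 sites differ → p ≈ 0.333333, d = −0.75 ln(1 − 0.444444) = 0.440839 ≈ 0.4408.
seq1–seq3: 14/36 sites differ → p ≈ 0.388889, d = −0.75 ln(1 − 0.518519) = 0.548166 ≈ 0.5482.
seq2–seq3: 11/36 sites differ → p ≈ 0.305556, d = −0.75 ln(1 − 0.407408) = 0.392437 ≈ 0.3924.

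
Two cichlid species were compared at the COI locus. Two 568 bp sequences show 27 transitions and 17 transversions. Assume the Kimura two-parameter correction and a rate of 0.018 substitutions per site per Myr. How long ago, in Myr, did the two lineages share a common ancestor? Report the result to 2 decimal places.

2.28

P = 27/568 ≈ 0.047535 and Q = 17/568 ≈ 0.02993.
Under the Kimura two-parameter model, d = −½ ln(1 − 2P − Q) − ¼ ln(1 − 2Q).
1 − 2P − Q = 0.875, giving −½ ln(0.875) = 0.066766.
1 − 2Q = 0.94014, giving −¼ ln(0.94014) = 0.015432.
d = 0.066766 + 0.015432 = 0.082198.
Under a molecular clock d = 2μt, so t = d/(2μ) = 0.082198 / (2 × 0.018) = 2.28 Myr.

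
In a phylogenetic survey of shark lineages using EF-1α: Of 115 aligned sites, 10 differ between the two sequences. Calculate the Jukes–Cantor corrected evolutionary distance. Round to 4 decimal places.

p = 10/115 ≈ 0.086957.
d = −(3/4) ln(1 − 4p/3) = −0.75 ln(1 − 0.115943) = −0.75 ln(0.884057)
  = −0.75 × (-0.123234) = 0.092426 substitutions/site.

0.0924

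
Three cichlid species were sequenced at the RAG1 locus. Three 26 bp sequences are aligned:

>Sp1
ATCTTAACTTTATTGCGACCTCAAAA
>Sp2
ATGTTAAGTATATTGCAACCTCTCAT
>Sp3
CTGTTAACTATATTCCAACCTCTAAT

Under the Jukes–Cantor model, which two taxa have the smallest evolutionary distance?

Sp1–Sp2: 7/26 differ, p = 0.269, d = 0.334.
Sp1–Sp3: 7/26 differ, p = 0.269, d = 0.334.
Sp2–Sp3: 4/26 differ, p = 0.154, d = 0.172.
The smallest distance is between Sp2 and Sp3.

Sp2 and Sp3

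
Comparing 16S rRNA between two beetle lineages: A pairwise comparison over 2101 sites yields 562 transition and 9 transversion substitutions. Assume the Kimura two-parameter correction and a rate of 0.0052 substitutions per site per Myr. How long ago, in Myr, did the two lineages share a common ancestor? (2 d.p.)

37.46

P = 562/2101 ≈ 0.267492 and Q = 9/2101 ≈ 0.004284.
Under the Kimura two-parameter model, d = −½ ln(1 − 2P − Q) − ¼ ln(1 − 2Q).
1 − 2P − Q = 0.460732, giving −½ ln(0.460732) = 0.387469.
1 − 2Q = 0.991432, giving −¼ ln(0.991432) = 0.002151.
d = 0.387469 + 0.002151 = 0.389620.
Under a molecular clock d = 2μt, so t = d/(2μ) = 0.389620 / (2 × 0.0052) = 37.46 Myr.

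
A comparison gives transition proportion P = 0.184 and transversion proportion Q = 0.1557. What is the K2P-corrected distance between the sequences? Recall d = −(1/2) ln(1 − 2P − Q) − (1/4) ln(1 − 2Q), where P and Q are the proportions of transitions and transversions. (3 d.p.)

0.464

Under the Kimura two-parameter model, d = −½ ln(1 − 2P − Q) − ¼ ln(1 − 2Q).
1 − 2P − Q = 0.4763, giving −½ ln(0.4763) = 0.370854.
1 − 2Q = 0.6886, giving −¼ ln(0.6886) = 0.093274.
d = 0.370854 + 0.093274 = 0.464128.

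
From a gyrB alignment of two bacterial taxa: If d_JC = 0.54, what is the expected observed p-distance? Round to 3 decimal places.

0.385

p = (3/4)(1 − e^(−4d/3)) = 0.75 × (1 − e^(-0.72)) = 0.75 × (1 − 0.486752) = 0.384936.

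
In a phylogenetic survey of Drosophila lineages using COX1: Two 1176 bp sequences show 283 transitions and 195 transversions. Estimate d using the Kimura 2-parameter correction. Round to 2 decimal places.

0.62

P = 283/1176 ≈ 0.240646 and Q = 195/1176 ≈ 0.165816.
Under the Kimura two-parameter model, d = −½ ln(1 − 2P − Q) − ¼ ln(1 − 2Q).
1 − 2P − Q = 0.352892, giving −½ ln(0.352892) = 0.520797.
1 − 2Q = 0.668368, giving −¼ ln(0.668368) = 0.100729.
d = 0.520797 + 0.100729 = 0.621526.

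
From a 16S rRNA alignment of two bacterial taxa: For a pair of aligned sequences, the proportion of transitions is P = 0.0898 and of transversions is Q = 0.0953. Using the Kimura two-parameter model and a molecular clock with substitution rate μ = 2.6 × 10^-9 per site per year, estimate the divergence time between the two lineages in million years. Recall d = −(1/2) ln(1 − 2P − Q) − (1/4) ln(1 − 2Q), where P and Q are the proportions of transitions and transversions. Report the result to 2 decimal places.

41.07

Under the Kimura two-parameter model, d = −½ ln(1 − 2P − Q) − ¼ ln(1 − 2Q).
1 − 2P − Q = 0.7251, giving −½ ln(0.7251) = 0.160723.
1 − 2Q = 0.8094, giving −¼ ln(0.8094) = 0.052866.
d = 0.160723 + 0.052866 = 0.213589.
Under a molecular clock d = 2μt, so t = d/(2μ) = 0.213589 / (2 × 2.6 × 10^-9) = 41.07 million years.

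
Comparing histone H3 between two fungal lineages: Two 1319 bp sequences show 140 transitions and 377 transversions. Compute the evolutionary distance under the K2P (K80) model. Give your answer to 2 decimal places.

0.56

P = 140/1319 ≈ 0.106141 and Q = 377/1319 ≈ 0.285823.
Under the Kimura two-parameter model, d = −½ ln(1 − 2P − Q) − ¼ ln(1 − 2Q).
1 − 2P − Q = 0.501895, giving −½ ln(0.501895) = 0.344682.
1 − 2Q = 0.428354, giving −¼ ln(0.428354) = 0.211951.
d = 0.344682 + 0.211951 = 0.556633.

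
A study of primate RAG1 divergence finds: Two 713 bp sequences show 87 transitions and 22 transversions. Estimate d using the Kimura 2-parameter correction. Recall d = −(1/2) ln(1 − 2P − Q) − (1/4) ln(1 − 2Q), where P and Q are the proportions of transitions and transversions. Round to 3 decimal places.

P = 87/713 ≈ 0.12202 and Q = 22/713 ≈ 0.030856.
Under the Kimura two-parameter model, d = −½ ln(1 − 2P − Q) − ¼ ln(1 − 2Q).
1 − 2P − Q = 0.725104, giving −½ ln(0.725104) = 0.160720.
1 − 2Q = 0.938288, giving −¼ ln(0.938288) = 0.015925.
d = 0.160720 + 0.015925 = 0.176645.

0.177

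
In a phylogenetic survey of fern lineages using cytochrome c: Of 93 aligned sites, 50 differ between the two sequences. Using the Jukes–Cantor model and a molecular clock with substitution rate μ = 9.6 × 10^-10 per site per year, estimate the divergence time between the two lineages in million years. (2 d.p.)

492.88

p = 50/93 ≈ 0.537634.
d = −(3/4) ln(1 − 4p/3) = −0.75 ln(1 − 0.716845) = −0.75 ln(0.283155)
  = −0.75 × (-1.261761) = 0.946321 substitutions/site.
Under a molecular clock d = 2μt, so t = d/(2μ) = 0.946321 / (2 × 9.6 × 10^-10) = 492.88 million years.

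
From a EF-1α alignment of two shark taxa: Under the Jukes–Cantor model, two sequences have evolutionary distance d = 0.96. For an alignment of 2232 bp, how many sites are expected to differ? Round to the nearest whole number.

Invert JC69: p = (3/4)(1 − e^(−4d/3)) = 0.75 × (1 − e^(-1.28)) = 0.75 × (1 − 0.278037) = 0.541472.
Expected differing sites = pL ≈ 0.541472 × 2232 = 1208.565504 ≈ 1209.

1209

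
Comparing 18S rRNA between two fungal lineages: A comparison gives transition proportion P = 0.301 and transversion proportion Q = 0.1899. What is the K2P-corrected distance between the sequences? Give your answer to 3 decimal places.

0.904

Under the Kimura two-parameter model, d = −½ ln(1 − 2P − Q) − ¼ ln(1 − 2Q).
1 − 2P − Q = 0.2081, giving −½ ln(0.2081) = 0.784868.
1 − 2Q = 0.6202, giving −¼ ln(0.6202) = 0.119428.
d = 0.784868 + 0.119428 = 0.904296.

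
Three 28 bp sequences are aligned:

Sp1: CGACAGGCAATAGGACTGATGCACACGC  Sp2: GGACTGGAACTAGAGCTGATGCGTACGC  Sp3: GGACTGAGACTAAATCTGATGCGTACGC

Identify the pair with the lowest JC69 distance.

Sp1–Sp2: 8/28 differ, p = 0.286, d = 0.360.
Sp1–Sp3: 10/28 differ, p = 0.357, d = 0.485.
Sp2–Sp3: 4/28 differ, p = 0.143, d = 0.158.
The smallest distance is between Sp2 and Sp3.

Sp2 and Sp3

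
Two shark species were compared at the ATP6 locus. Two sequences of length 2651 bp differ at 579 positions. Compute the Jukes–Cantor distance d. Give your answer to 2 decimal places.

0.26

p = 579/2651 ≈ 0.218408.
d = −(3/4) ln(1 − 4p/3) = −0.75 ln(1 − 0.291211) = −0.75 ln(0.708789)
  = −0.75 × (-0.344197) = 0.258148 substitutions/site.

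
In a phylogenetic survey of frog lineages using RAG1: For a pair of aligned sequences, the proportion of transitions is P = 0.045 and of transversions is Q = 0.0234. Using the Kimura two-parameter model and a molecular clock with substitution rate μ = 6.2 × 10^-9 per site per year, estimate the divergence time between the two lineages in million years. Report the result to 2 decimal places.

5.82

Under the Kimura two-parameter model, d = −½ ln(1 − 2P − Q) − ¼ ln(1 − 2Q).
1 − 2P − Q = 0.8866, giving −½ ln(0.8866) = 0.060181.
1 − 2Q = 0.9532, giving −¼ ln(0.9532) = 0.011983.
d = 0.060181 + 0.011983 = 0.072164.
Under a molecular clock d = 2μt, so t = d/(2μ) = 0.072164 / (2 × 6.2 × 10^-9) = 5.82 million years.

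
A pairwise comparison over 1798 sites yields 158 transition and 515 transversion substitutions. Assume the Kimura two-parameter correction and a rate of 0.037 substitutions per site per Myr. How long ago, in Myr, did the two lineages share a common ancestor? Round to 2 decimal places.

P = 158/1798 ≈ 0.087875 and Q = 515/1798 ≈ 0.286429.
Under the Kimura two-parameter model, d = −½ ln(1 − 2P − Q) − ¼ ln(1 − 2Q).
1 − 2P − Q = 0.537821, giving −½ ln(0.537821) = 0.310115.
1 − 2Q = 0.427142, giving −¼ ln(0.427142) = 0.212660.
d = 0.310115 + 0.212660 = 0.522775.
Under a molecular clock d = 2μt, so t = d/(2μ) = 0.522775 / (2 × 0.037) = 7.06 Myr.

7.06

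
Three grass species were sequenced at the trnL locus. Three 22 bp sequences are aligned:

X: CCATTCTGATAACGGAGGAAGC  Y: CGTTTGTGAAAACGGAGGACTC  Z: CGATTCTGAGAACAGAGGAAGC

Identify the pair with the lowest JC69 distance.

X and Z

X–Y: 6/22 differ, p = 0.273, d = 0.339.
X–Z: 3/22 differ, p = 0.136, d = 0.151.
Y–Z: 6/22 differ, p = 0.273, d = 0.339.
The smallest distance is between X and Z.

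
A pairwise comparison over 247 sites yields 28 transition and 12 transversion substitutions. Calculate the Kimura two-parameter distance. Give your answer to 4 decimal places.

P = 28/247 ≈ 0.11336 and Q = 12/247 ≈ 0.048583.
Under the Kimura two-parameter model, d = −½ ln(1 − 2P − Q) − ¼ ln(1 − 2Q).
1 − 2P − Q = 0.724697, giving −½ ln(0.724697) = 0.161001.
1 − 2Q = 0.902834, giving −¼ ln(0.902834) = 0.025554.
d = 0.161001 + 0.025554 = 0.186555.

0.1866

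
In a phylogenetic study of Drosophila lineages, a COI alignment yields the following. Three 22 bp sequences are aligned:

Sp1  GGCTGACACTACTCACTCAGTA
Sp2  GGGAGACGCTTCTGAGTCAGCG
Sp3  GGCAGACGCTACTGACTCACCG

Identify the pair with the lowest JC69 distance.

Sp1–Sp2: 8/22 differ, p = 0.364, d = 0.497.
Sp1–Sp3: 6/22 differ, p = 0.273, d = 0.339.
Sp2–Sp3: 4/22 differ, p = 0.182, d = 0.208.
The smallest distance is between Sp2 and Sp3.

Sp2 and Sp3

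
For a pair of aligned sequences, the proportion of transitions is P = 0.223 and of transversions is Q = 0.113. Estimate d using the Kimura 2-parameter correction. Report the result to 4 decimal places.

0.4734

Under the Kimura two-parameter model, d = −½ ln(1 − 2P − Q) − ¼ ln(1 − 2Q).
1 − 2P − Q = 0.441, giving −½ ln(0.441) = 0.409355.
1 − 2Q = 0.774, giving −¼ ln(0.774) = 0.064046.
d = 0.409355 + 0.064046 = 0.473401.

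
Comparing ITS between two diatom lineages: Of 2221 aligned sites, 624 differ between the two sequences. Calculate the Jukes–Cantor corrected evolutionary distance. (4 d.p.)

p = 624/2221 ≈ 0.280955.
d = −(3/4) ln(1 − 4p/3) = −0.75 ln(1 − 0.374607) = −0.75 ln(0.625393)
  = −0.75 × (-0.469375) = 0.352031 substitutions/site.

0.3520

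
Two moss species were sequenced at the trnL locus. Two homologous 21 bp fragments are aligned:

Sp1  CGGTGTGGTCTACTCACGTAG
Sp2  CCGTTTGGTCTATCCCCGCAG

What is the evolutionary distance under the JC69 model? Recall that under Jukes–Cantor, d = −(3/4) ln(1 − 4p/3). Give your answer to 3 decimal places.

The sequences differ at 6 of 21 sites (2, 5, 13, 14, 16, 19), so p = 6/21 ≈ 0.285714.
d = −(3/4) ln(1 − 4p/3) = −0.75 ln(1 − 0.380952) = −0.75 ln(0.619048)
  = −0.75 × (-0.479572) = 0.359679 substitutions/site.

0.360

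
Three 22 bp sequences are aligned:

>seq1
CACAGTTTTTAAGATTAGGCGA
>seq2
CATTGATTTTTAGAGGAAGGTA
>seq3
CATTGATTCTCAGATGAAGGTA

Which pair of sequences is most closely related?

seq1–seq2: 9/22 differ, p = 0.409, d = 0.591.
seq1–seq3: 9/22 differ, p = 0.409, d = 0.591.
seq2–seq3: 3/22 differ, p = 0.136, d = 0.151.
The smallest distance is between seq2 and seq3.

seq2 and seq3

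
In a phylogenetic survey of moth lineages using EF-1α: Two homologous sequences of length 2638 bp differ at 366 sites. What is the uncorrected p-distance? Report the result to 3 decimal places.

p = 366/2638 = 0.138741… ≈ 0.139 (to 3 d.p.).

0.139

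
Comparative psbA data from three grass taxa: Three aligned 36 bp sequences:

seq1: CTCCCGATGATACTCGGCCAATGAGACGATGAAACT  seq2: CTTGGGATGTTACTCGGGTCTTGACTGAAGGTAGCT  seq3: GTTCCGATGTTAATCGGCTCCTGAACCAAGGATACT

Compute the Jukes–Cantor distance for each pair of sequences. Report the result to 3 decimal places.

seq1–seq2: 15/36 sites differ → p ≈ 0.416667, d = −0.75 ln(1 − 0.555556) = 0.608198 ≈ 0.608.
seq1–seq3: 12/36 sites differ → p ≈ 0.333333, d = −0.75 ln(1 − 0.444444) = 0.440839 ≈ 0.441.
seq2–seq3: 12/36 sites differ → p ≈ 0.333333, d = −0.75 ln(1 − 0.444444) = 0.440839 ≈ 0.441.

d(seq1,seq2) = 0.608, d(seq1,seq3) = 0.441, d(seq2,seq3) = 0.441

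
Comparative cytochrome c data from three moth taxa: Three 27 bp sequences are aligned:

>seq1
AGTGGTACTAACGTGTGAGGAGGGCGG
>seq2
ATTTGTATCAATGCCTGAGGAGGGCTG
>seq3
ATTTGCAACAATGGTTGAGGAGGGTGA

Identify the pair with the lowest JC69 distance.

seq2 and seq3

seq1–seq2: 8/27 differ, p = 0.296, d = 0.377.
seq1–seq3: 10/27 differ, p = 0.370, d = 0.511.
seq2–seq3: 7/27 differ, p = 0.259, d = 0.318.
The smallest distance is between seq2 and seq3.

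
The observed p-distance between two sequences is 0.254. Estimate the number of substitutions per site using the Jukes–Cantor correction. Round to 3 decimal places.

0.310

d = −(3/4) ln(1 − 4p/3) = −0.75 ln(1 − 0.338667) = −0.75 ln(0.661333)
  = −0.75 × (-0.413498) = 0.310124 substitutions/site.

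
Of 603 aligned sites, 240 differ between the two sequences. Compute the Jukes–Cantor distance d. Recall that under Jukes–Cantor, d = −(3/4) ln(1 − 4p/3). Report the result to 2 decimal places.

0.57

p = 240/603 ≈ 0.39801.
d = −(3/4) ln(1 − 4p/3) = −0.75 ln(1 − 0.53068) = −0.75 ln(0.46932)
  = −0.75 × (-0.756470) = 0.567353 substitutions/site.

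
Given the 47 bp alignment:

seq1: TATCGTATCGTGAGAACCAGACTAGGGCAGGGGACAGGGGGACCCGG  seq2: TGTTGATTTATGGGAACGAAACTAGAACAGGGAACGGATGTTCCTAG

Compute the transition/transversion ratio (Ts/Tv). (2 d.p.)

2.17

Transitions are A↔G and C↔T; transversions are all other mismatches.
Transitions: 13. Transversions: 6.
R = 13/6 = 2.166666… ≈ 2.17 (to 2 d.p.).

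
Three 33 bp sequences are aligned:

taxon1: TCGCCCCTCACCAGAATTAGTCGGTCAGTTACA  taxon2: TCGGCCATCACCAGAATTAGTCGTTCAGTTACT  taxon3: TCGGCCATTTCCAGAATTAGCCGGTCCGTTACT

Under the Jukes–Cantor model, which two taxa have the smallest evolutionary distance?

taxon1–taxon2: 4/33 differ, p = 0.121, d = 0.132.
taxon1–taxon3: 7/33 differ, p = 0.212, d = 0.249.
taxon2–taxon3: 5/33 differ, p = 0.152, d = 0.169.
The smallest distance is between taxon1 and taxon2.

taxon1 and taxon2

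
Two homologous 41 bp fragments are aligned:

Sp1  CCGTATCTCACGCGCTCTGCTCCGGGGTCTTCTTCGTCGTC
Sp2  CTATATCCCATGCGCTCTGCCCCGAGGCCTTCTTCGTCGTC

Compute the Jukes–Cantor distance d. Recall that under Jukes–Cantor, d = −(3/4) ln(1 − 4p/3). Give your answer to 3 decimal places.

The sequences differ at 7 of 41 sites (2, 3, 8, 11, 21, 25, 28), so p = 7/41 ≈ 0.170732.
d = −(3/4) ln(1 − 4p/3) = −0.75 ln(1 − 0.227643) = −0.75 ln(0.772357)
  = −0.75 × (-0.258308) = 0.193731 substitutions/site.

0.194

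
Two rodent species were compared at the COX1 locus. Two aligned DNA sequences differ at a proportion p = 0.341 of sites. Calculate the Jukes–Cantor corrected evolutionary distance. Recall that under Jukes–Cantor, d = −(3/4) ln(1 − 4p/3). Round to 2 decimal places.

0.45

d = −(3/4) ln(1 − 4p/3) = −0.75 ln(1 − 0.454667) = −0.75 ln(0.545333)
  = −0.75 × (-0.606359) = 0.454769 substitutions/site.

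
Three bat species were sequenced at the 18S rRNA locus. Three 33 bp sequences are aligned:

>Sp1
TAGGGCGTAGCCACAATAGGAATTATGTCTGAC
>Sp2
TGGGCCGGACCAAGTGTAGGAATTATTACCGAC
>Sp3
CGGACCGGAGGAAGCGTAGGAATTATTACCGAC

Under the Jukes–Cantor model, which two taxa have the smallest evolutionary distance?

Sp2 and Sp3

Sp1–Sp2: 11/33 differ, p = 0.333, d = 0.441.
Sp1–Sp3: 13/33 differ, p = 0.394, d = 0.559.
Sp2–Sp3: 5/33 differ, p = 0.152, d = 0.169.
The smallest distance is between Sp2 and Sp3.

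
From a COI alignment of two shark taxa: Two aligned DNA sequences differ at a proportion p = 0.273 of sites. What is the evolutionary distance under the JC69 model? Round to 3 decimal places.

0.339

d = −(3/4) ln(1 − 4p/3) = −0.75 ln(1 − 0.364) = −0.75 ln(0.636)
  = −0.75 × (-0.452557) = 0.339418 substitutions/site.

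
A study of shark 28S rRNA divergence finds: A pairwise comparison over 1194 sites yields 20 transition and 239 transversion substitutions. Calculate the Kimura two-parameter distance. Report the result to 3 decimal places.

P = 20/1194 ≈ 0.01675 and Q = 239/1194 ≈ 0.200168.
Under the Kimura two-parameter model, d = −½ ln(1 − 2P − Q) − ¼ ln(1 − 2Q).
1 − 2P − Q = 0.766332, giving −½ ln(0.766332) = 0.133070.
1 − 2Q = 0.599664, giving −¼ ln(0.599664) = 0.127846.
d = 0.133070 + 0.127846 = 0.260916.

0.261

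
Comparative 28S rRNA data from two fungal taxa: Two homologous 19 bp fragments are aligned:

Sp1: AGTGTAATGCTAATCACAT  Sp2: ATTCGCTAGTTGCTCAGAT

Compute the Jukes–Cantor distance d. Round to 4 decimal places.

The sequences differ at 10 of 19 sites (2, 4, 5, 6, 7, 8, 10, 12, 13, 17), so p = 10/19 ≈ 0.526316.
d = −(3/4) ln(1 − 4p/3) = −0.75 ln(1 − 0.701755) = −0.75 ln(0.298245)
  = −0.75 × (-1.209840) = 0.907380 substitutions/site.

0.9074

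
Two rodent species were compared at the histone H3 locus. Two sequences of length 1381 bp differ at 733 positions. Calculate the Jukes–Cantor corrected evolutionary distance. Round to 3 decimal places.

0.922

p = 733/1381 ≈ 0.530775.
d = −(3/4) ln(1 − 4p/3) = −0.75 ln(1 − 0.7077) = −0.75 ln(0.2923)
  = −0.75 × (-1.229975) = 0.922481 substitutions/site.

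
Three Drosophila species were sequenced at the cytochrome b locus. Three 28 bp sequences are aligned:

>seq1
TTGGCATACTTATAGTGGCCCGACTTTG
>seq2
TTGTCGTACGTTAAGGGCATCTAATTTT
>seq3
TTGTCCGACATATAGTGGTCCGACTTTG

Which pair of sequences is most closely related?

seq1–seq2: 12/28 differ, p = 0.429, d = 0.635.
seq1–seq3: 5/28 differ, p = 0.179, d = 0.204.
seq2–seq3: 12/28 differ, p = 0.429, d = 0.635.
The smallest distance is between seq1 and seq3.

seq1 and seq3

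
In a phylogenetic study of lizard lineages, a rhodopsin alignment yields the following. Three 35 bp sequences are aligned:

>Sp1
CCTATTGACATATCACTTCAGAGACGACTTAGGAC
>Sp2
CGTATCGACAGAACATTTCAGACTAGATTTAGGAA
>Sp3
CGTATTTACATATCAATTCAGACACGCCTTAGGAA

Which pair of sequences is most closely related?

Sp1 and Sp3

Sp1–Sp2: 10/35 differ, p = 0.286, d = 0.360.
Sp1–Sp3: 6/35 differ, p = 0.171, d = 0.195.
Sp2–Sp3: 9/35 differ, p = 0.257, d = 0.315.
The smallest distance is between Sp1 and Sp3.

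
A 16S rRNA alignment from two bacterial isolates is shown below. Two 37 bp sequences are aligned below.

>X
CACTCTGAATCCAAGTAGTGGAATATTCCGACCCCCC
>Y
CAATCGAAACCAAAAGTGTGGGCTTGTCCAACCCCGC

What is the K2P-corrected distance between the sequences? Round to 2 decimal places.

Of 37 sites, 5 differences are transitions and 9 are transversions, so P = 5/37 ≈ 0.135135 and Q = 9/37 ≈ 0.243243.
Under the Kimura two-parameter model, d = −½ ln(1 − 2P − Q) − ¼ ln(1 − 2Q).
1 − 2P − Q = 0.486487, giving −½ ln(0.486487) = 0.360273.
1 − 2Q = 0.513514, giving −¼ ln(0.513514) = 0.166619.
d = 0.360273 + 0.166619 = 0.526892.

0.53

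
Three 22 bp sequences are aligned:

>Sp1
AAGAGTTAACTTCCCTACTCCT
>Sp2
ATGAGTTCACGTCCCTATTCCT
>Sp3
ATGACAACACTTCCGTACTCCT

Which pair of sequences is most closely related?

Sp1–Sp2: 4/22 differ, p = 0.182, d = 0.208.
Sp1–Sp3: 6/22 differ, p = 0.273, d = 0.339.
Sp2–Sp3: 6/22 differ, p = 0.273, d = 0.339.
The smallest distance is between Sp1 and Sp2.

Sp1 and Sp2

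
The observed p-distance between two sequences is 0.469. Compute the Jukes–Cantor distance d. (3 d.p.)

0.736

d = −(3/4) ln(1 − 4p/3) = −0.75 ln(1 − 0.625333) = −0.75 ln(0.374667)
  = −0.75 × (-0.981718) = 0.736289 substitutions/site.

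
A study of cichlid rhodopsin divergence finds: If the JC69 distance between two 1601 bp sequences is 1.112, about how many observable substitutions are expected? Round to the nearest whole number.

Invert JC69: p = (3/4)(1 − e^(−4d/3)) = 0.75 × (1 − e^(-1.482667)) = 0.75 × (1 − 0.227031) = 0.579727.
Expected differing sites = pL ≈ 0.579727 × 1601 = 928.142927 ≈ 928.

928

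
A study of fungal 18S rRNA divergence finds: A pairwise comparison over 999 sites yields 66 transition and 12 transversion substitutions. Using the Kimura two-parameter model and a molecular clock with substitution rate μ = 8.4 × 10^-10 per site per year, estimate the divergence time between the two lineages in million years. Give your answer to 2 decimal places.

49.94

P = 66/999 ≈ 0.066066 and Q = 12/999 ≈ 0.012012.
Under the Kimura two-parameter model, d = −½ ln(1 − 2P − Q) − ¼ ln(1 − 2Q).
1 − 2P − Q = 0.855856, giving −½ ln(0.855856) = 0.077827.
1 − 2Q = 0.975976, giving −¼ ln(0.975976) = 0.006079.
d = 0.077827 + 0.006079 = 0.083906.
Under a molecular clock d = 2μt, so t = d/(2μ) = 0.083906 / (2 × 8.4 × 10^-10) = 49.94 million years.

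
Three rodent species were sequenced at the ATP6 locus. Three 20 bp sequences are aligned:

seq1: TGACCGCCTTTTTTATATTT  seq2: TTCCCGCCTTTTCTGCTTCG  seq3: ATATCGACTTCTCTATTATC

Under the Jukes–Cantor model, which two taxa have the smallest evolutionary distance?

seq1 and seq2

seq1–seq2: 8/20 differ, p = 0.400, d = 0.572.
seq1–seq3: 9/20 differ, p = 0.450, d = 0.687.
seq2–seq3: 10/20 differ, p = 0.500, d = 0.824.
The smallest distance is between seq1 and seq2.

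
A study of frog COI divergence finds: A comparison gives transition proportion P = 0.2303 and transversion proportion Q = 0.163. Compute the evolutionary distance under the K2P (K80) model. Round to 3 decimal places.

Under the Kimura two-parameter model, d = −½ ln(1 − 2P − Q) − ¼ ln(1 − 2Q).
1 − 2P − Q = 0.3764, giving −½ ln(0.3764) = 0.488551.
1 − 2Q = 0.674, giving −¼ ln(0.674) = 0.098631.
d = 0.488551 + 0.098631 = 0.587182.

0.587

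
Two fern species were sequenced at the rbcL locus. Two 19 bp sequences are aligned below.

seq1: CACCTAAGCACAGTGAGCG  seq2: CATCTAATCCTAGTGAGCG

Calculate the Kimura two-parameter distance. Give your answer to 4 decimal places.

Of 19 sites, 2 differences are transitions and 2 are transversions, so P = 2/19 ≈ 0.105263 and Q = 2/19 ≈ 0.105263.
Under the Kimura two-parameter model, d = −½ ln(1 − 2P − Q) − ¼ ln(1 − 2Q).
1 − 2P − Q = 0.684211, giving −½ ln(0.684211) = 0.189744.
1 − 2Q = 0.789474, giving −¼ ln(0.789474) = 0.059097.
d = 0.189744 + 0.059097 = 0.248841.

0.2488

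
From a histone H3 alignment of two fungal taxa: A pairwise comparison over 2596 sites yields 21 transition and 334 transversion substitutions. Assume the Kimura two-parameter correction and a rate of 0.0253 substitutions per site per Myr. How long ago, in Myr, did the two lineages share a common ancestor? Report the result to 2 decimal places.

P = 21/2596 ≈ 0.008089 and Q = 334/2596 ≈ 0.128659.
Under the Kimura two-parameter model, d = −½ ln(1 − 2P − Q) − ¼ ln(1 − 2Q).
1 − 2P − Q = 0.855163, giving −½ ln(0.855163) = 0.078232.
1 − 2Q = 0.742682, giving −¼ ln(0.742682) = 0.074372.
d = 0.078232 + 0.074372 = 0.152604.
Under a molecular clock d = 2μt, so t = d/(2μ) = 0.152604 / (2 × 0.0253) = 3.02 Myr.

3.02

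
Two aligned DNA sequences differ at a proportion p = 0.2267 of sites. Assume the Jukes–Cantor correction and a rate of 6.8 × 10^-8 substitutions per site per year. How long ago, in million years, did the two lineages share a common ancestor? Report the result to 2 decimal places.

1.98

d = −(3/4) ln(1 − 4p/3) = −0.75 ln(1 − 0.302267) = −0.75 ln(0.697733)
  = −0.75 × (-0.359919) = 0.269939 substitutions/site.
Under a molecular clock d = 2μt, so t = d/(2μ) = 0.269939 / (2 × 6.8 × 10^-8) = 1.98 million years.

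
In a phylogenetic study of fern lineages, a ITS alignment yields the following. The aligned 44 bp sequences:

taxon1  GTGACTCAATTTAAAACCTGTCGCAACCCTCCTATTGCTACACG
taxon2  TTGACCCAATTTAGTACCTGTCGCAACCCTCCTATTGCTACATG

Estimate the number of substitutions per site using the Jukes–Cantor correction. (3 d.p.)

0.123

The sequences differ at 5 of 44 sites (1, 6, 14, 15, 43), so p = 5/44 ≈ 0.113636.
d = −(3/4) ln(1 − 4p/3) = −0.75 ln(1 − 0.151515) = −0.75 ln(0.848485)
  = −0.75 × (-0.164303) = 0.123227 substitutions/site.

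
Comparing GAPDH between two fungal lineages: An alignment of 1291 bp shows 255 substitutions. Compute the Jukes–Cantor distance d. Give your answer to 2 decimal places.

0.23

p = 255/1291 ≈ 0.197521.
d = −(3/4) ln(1 − 4p/3) = −0.75 ln(1 − 0.263361) = −0.75 ln(0.736639)
  = −0.75 × (-0.305657) = 0.229243 substitutions/site.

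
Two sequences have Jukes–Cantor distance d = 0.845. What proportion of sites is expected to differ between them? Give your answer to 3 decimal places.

0.507

p = (3/4)(1 − e^(−4d/3)) = 0.75 × (1 − e^(-1.126667)) = 0.75 × (1 − 0.324112) = 0.506916.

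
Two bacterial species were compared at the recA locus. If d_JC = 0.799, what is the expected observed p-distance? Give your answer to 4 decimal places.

0.4915

p = (3/4)(1 − e^(−4d/3)) = 0.75 × (1 − e^(-1.065333)) = 0.75 × (1 − 0.344613) = 0.491540.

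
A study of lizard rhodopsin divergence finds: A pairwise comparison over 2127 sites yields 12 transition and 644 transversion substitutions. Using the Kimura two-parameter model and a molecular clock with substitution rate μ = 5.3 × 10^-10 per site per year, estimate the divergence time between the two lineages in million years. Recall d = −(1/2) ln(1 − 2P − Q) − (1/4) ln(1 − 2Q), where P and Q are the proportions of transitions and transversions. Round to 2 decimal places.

P = 12/2127 ≈ 0.005642 and Q = 644/2127 ≈ 0.302774.
Under the Kimura two-parameter model, d = −½ ln(1 − 2P − Q) − ¼ ln(1 − 2Q).
1 − 2P − Q = 0.685942, giving −½ ln(0.685942) = 0.188481.
1 − 2Q = 0.394452, giving −¼ ln(0.394452) = 0.232564.
d = 0.188481 + 0.232564 = 0.421045.
Under a molecular clock d = 2μt, so t = d/(2μ) = 0.421045 / (2 × 5.3 × 10^-10) = 397.21 million years.

397.21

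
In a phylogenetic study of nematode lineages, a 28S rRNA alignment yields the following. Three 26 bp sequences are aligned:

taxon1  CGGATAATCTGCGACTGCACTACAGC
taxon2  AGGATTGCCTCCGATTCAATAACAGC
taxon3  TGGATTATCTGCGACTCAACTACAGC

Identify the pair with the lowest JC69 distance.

taxon1–taxon2: 10/26 differ, p = 0.385, d = 0.539.
taxon1–taxon3: 4/26 differ, p = 0.154, d = 0.172.
taxon2–taxon3: 7/26 differ, p = 0.269, d = 0.334.
The smallest distance is between taxon1 and taxon3.

taxon1 and taxon3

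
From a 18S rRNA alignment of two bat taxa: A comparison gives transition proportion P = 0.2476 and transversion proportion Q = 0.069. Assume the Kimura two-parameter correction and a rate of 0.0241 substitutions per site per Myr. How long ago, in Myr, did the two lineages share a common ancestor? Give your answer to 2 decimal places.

Under the Kimura two-parameter model, d = −½ ln(1 − 2P − Q) − ¼ ln(1 − 2Q).
1 − 2P − Q = 0.4358, giving −½ ln(0.4358) = 0.415286.
1 − 2Q = 0.862, giving −¼ ln(0.862) = 0.037125.
d = 0.415286 + 0.037125 = 0.452411.
Under a molecular clock d = 2μt, so t = d/(2μ) = 0.452411 / (2 × 0.0241) = 9.39 Myr.

9.39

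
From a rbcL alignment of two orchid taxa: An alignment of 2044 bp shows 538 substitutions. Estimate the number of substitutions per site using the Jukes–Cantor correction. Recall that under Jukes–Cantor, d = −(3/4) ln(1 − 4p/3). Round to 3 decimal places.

p = 538/2044 ≈ 0.263209.
d = −(3/4) ln(1 − 4p/3) = −0.75 ln(1 − 0.350945) = −0.75 ln(0.649055)
  = −0.75 × (-0.432238) = 0.324179 substitutions/site.

0.324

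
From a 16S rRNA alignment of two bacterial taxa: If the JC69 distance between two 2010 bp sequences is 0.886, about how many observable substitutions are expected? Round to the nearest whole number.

Invert JC69: p = (3/4)(1 − e^(−4d/3)) = 0.75 × (1 − e^(-1.181333)) = 0.75 × (1 − 0.306869) = 0.519848.
Expected differing sites = pL ≈ 0.519848 × 2010 = 1044.89448 ≈ 1045.

1045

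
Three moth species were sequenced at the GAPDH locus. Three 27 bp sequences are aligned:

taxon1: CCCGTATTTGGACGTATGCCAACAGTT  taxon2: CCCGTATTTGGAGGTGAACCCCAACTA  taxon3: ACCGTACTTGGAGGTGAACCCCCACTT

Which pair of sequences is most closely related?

taxon2 and taxon3

taxon1–taxon2: 9/27 differ, p = 0.333, d = 0.441.
taxon1–taxon3: 9/27 differ, p = 0.333, d = 0.441.
taxon2–taxon3: 4/27 differ, p = 0.148, d = 0.165.
The smallest distance is between taxon2 and taxon3.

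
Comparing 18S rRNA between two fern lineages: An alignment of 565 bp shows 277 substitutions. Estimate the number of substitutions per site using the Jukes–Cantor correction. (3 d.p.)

0.795

p = 277/565 ≈ 0.490265.
d = −(3/4) ln(1 − 4p/3) = −0.75 ln(1 − 0.653687) = −0.75 ln(0.346313)
  = −0.75 × (-1.060412) = 0.795309 substitutions/site.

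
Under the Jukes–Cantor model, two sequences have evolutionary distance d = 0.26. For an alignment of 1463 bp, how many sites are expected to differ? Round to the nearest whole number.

Invert JC69: p = (3/4)(1 − e^(−4d/3)) = 0.75 × (1 − e^(-0.346667)) = 0.75 × (1 − 0.707041) = 0.219719.
Expected differing sites = pL ≈ 0.219719 × 1463 = 321.448897 ≈ 321.

321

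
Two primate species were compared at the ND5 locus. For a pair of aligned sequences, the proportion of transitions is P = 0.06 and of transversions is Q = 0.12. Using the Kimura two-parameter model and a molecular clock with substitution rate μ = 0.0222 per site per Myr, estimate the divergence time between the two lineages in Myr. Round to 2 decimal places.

Under the Kimura two-parameter model, d = −½ ln(1 − 2P − Q) − ¼ ln(1 − 2Q).
1 − 2P − Q = 0.76, giving −½ ln(0.76) = 0.137218.
1 − 2Q = 0.76, giving −¼ ln(0.76) = 0.068609.
d = 0.137218 + 0.068609 = 0.205827.
Under a molecular clock d = 2μt, so t = d/(2μ) = 0.205827 / (2 × 0.0222) = 4.64 Myr.

4.64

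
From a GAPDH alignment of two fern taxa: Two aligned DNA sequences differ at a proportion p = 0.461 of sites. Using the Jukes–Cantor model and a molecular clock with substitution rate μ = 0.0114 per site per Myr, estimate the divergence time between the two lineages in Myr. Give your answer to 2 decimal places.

d = −(3/4) ln(1 − 4p/3) = −0.75 ln(1 − 0.614667) = −0.75 ln(0.385333)
  = −0.75 × (-0.953647) = 0.715235 substitutions/site.
Under a molecular clock d = 2μt, so t = d/(2μ) = 0.715235 / (2 × 0.0114) = 31.37 Myr.

31.37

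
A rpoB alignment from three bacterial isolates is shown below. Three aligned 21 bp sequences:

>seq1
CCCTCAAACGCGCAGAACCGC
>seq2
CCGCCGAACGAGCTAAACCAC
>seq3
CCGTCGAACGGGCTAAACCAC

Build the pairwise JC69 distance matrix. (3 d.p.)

d(seq1,seq2) = 0.441, d(seq1,seq3) = 0.360, d(seq2,seq3) = 0.102

seq1–seq2: 7/21 sites differ → p ≈ 0.333333, d = −0.75 ln(1 − 0.444444) = 0.440839 ≈ 0.441.
seq1–seq3: 6/21 sites differ → p ≈ 0.285714, d = −0.75 ln(1 − 0.380952) = 0.359679 ≈ 0.360.
seq2–seq3: 2/21 sites differ → p ≈ 0.095238, d = −0.75 ln(1 − 0.126984) = 0.101851 ≈ 0.102.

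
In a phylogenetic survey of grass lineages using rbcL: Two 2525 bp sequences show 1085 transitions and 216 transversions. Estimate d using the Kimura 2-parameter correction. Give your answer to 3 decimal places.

1.497

P = 1085/2525 ≈ 0.429703 and Q = 216/2525 ≈ 0.085545.
Under the Kimura two-parameter model, d = −½ ln(1 − 2P − Q) − ¼ ln(1 − 2Q).
1 − 2P − Q = 0.055049, giving −½ ln(0.055049) = 1.449766.
1 − 2Q = 0.82891, giving −¼ ln(0.82891) = 0.046911.
d = 1.449766 + 0.046911 = 1.496677.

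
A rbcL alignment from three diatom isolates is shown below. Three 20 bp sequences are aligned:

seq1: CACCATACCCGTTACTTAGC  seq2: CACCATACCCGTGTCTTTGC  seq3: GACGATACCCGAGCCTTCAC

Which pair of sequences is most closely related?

seq1–seq2: 3/20 differ, p = 0.150, d = 0.167.
seq1–seq3: 7/20 differ, p = 0.350, d = 0.471.
seq2–seq3: 6/20 differ, p = 0.300, d = 0.383.
The smallest distance is between seq1 and seq2.

seq1 and seq2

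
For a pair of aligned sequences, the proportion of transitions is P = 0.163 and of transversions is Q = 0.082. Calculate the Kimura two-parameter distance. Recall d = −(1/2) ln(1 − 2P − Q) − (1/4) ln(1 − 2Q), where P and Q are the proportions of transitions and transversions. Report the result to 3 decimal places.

0.307

Under the Kimura two-parameter model, d = −½ ln(1 − 2P − Q) − ¼ ln(1 − 2Q).
1 − 2P − Q = 0.592, giving −½ ln(0.592) = 0.262124.
1 − 2Q = 0.836, giving −¼ ln(0.836) = 0.044782.
d = 0.262124 + 0.044782 = 0.306906.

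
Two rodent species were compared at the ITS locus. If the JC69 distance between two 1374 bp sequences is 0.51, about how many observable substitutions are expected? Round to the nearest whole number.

Invert JC69: p = (3/4)(1 − e^(−4d/3)) = 0.75 × (1 − e^(-0.68)) = 0.75 × (1 − 0.506617) = 0.370037.
Expected differing sites = pL ≈ 0.370037 × 1374 = 508.430838 ≈ 508.

508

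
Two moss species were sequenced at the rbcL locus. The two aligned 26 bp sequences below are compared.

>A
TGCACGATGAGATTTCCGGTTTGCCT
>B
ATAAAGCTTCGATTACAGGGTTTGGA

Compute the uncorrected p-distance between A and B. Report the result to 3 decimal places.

0.538

The sequences differ at 14 of 26 positions.
p = 14/26 = 0.538461… ≈ 0.538 (to 3 d.p.).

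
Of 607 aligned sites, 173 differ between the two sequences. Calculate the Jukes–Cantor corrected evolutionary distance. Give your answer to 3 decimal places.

p = 173/607 ≈ 0.285008.
d = −(3/4) ln(1 − 4p/3) = −0.75 ln(1 − 0.380011) = −0.75 ln(0.619989)
  = −0.75 × (-0.478054) = 0.358541 substitutions/site.

0.359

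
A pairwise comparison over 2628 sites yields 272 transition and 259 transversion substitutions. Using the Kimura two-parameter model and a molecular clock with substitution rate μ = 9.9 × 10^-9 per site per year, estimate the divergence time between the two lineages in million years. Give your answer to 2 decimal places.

P = 272/2628 ≈ 0.103501 and Q = 259/2628 ≈ 0.098554.
Under the Kimura two-parameter model, d = −½ ln(1 − 2P − Q) − ¼ ln(1 − 2Q).
1 − 2P − Q = 0.694444, giving −½ ln(0.694444) = 0.182322.
1 − 2Q = 0.802892, giving −¼ ln(0.802892) = 0.054884.
d = 0.182322 + 0.054884 = 0.237206.
Under a molecular clock d = 2μt, so t = d/(2μ) = 0.237206 / (2 × 9.9 × 10^-9) = 11.98 million years.

11.98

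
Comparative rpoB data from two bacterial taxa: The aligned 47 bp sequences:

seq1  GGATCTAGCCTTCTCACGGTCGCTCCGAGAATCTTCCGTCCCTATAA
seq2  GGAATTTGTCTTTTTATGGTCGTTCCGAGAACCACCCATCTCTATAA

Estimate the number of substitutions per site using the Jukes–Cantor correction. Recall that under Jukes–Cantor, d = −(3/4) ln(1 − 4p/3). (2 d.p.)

The sequences differ at 13 of 47 sites, so p = 13/47 ≈ 0.276596.
d = −(3/4) ln(1 − 4p/3) = −0.75 ln(1 − 0.368795) = −0.75 ln(0.631205)
  = −0.75 × (-0.460125) = 0.345094 substitutions/site.

0.35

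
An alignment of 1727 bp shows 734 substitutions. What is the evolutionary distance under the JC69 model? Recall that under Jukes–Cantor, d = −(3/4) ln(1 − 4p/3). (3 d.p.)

p = 734/1727 ≈ 0.425014.
d = −(3/4) ln(1 − 4p/3) = −0.75 ln(1 − 0.566685) = −0.75 ln(0.433315)
  = −0.75 × (-0.836290) = 0.627218 substitutions/site.

0.627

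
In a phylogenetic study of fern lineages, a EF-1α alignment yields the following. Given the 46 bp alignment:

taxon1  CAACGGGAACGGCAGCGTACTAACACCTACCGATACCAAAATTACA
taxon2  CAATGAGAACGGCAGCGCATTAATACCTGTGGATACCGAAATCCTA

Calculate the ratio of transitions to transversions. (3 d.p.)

Transitions are A↔G and C↔T; transversions are all other mismatches.
Transitions: 10. Transversions: 2.
R = 10/2 = 5.000.

5.000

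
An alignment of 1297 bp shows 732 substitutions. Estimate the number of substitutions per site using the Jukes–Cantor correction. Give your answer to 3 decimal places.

p = 732/1297 ≈ 0.564379.
d = −(3/4) ln(1 − 4p/3) = −0.75 ln(1 − 0.752505) = −0.75 ln(0.247495)
  = −0.75 × (-1.396365) = 1.047274 substitutions/site.

1.047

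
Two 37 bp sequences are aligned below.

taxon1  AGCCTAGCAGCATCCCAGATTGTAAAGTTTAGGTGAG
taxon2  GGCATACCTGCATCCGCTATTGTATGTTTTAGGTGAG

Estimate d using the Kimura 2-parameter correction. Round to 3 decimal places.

0.338

Of 37 sites, 2 differences are transitions and 8 are transversions, so P = 2/37 ≈ 0.054054 and Q = 8/37 ≈ 0.216216.
Under the Kimura two-parameter model, d = −½ ln(1 − 2P − Q) − ¼ ln(1 − 2Q).
1 − 2P − Q = 0.675676, giving −½ ln(0.675676) = 0.196021.
1 − 2Q = 0.567568, giving −¼ ln(0.567568) = 0.141599.
d = 0.196021 + 0.141599 = 0.337620.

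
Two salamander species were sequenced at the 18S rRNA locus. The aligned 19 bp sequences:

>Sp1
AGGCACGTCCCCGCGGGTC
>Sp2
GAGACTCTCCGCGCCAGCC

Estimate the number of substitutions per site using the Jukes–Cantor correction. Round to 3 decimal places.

0.907

The sequences differ at 10 of 19 sites (1, 2, 4, 5, 6, 7, 11, 15, 16, 18), so p = 10/19 ≈ 0.526316.
d = −(3/4) ln(1 − 4p/3) = −0.75 ln(1 − 0.701755) = −0.75 ln(0.298245)
  = −0.75 × (-1.209840) = 0.907380 substitutions/site.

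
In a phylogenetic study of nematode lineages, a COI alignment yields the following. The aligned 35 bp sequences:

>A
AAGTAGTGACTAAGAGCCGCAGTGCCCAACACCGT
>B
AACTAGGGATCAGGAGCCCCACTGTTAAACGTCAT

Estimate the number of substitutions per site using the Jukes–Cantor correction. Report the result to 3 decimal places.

0.513

The sequences differ at 13 of 35 sites, so p = 13/35 ≈ 0.371429.
d = −(3/4) ln(1 − 4p/3) = −0.75 ln(1 − 0.495239) = −0.75 ln(0.504761)
  = −0.75 × (-0.683670) = 0.512753 substitutions/site.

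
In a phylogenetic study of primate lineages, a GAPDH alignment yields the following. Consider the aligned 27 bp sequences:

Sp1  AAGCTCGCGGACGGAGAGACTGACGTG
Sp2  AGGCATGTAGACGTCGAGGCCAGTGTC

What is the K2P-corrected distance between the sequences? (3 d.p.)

0.931

Of 27 sites, 9 differences are transitions and 4 are transversions, so P = 9/27 ≈ 0.333333 and Q = 4/27 ≈ 0.148148.
Under the Kimura two-parameter model, d = −½ ln(1 − 2P − Q) − ¼ ln(1 − 2Q).
1 − 2P − Q = 0.185186, giving −½ ln(0.185186) = 0.843197.
1 − 2Q = 0.703704, giving −¼ ln(0.703704) = 0.087849.
d = 0.843197 + 0.087849 = 0.931046.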